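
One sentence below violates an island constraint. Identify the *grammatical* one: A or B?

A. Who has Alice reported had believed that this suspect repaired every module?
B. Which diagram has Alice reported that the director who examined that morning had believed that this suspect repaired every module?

A

In B, the wh-phrase is extracted from inside a complex-NP island (relative clause) (introduced by "who"), which blocks movement.
In A, the extraction path crosses only that-complement boundaries, which are transparent.
So A is grammatical.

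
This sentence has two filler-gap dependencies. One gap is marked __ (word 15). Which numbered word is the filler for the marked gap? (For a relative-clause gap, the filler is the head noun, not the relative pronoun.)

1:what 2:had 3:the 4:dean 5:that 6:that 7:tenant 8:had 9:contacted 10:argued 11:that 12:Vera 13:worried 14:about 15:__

The marked gap is the object of the preposition "about" of "worried".
Its filler is the fronted wh-phrase "what", at word 1.
(The other dependency links word 4 to a gap after word 9.)

1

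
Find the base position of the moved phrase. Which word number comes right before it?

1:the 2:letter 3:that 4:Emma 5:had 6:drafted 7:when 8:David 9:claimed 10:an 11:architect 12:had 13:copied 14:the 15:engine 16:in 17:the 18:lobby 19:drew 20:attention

6

The displaced element is "the letter" (word 2).
It functions as the direct object of "drafted", so the gap sits immediately after word 6 ("drafted").
Base order: Emma had drafted the letter when David claimed an architect had copied the engine in the lobby.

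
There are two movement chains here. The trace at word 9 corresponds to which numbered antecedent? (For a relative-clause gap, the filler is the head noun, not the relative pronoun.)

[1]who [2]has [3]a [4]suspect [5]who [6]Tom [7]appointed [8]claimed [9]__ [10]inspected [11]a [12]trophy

1

The marked gap is the subject of "inspected".
Its filler is the fronted wh-phrase "who", at word 1.
(The other dependency links word 4 to a gap after word 7.)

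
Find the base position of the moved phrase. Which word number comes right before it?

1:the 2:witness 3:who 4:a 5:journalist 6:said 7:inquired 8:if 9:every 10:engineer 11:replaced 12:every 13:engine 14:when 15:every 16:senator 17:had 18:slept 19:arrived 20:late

The displaced element is "the witness" (word 2).
It is linked across 1 clause boundary (Ø).
It functions as the subject of "inquired", so the gap sits immediately after word 6 ("said").
Base order: A journalist said the witness inquired if every engineer replaced every engine when every senator had slept.

6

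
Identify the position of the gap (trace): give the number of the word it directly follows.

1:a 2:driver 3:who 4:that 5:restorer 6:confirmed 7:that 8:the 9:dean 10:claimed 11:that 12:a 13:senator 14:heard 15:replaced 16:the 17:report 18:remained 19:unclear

14

The displaced element is "a driver" (word 2).
It is linked across 3 clause boundaries (that → that → Ø).
It functions as the subject of "replaced", so the gap sits immediately after word 14 ("heard").
Base order: That restorer confirmed that the dean claimed that a senator heard that a driver replaced the report.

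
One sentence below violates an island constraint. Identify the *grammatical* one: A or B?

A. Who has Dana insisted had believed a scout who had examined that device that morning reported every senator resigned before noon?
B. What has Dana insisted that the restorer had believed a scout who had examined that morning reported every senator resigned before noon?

A

In B, the wh-phrase is extracted from inside a complex-NP island (relative clause) (introduced by "who"), which blocks movement.
In A, the extraction path crosses only that-complement boundaries, which are transparent.
So A is grammatical.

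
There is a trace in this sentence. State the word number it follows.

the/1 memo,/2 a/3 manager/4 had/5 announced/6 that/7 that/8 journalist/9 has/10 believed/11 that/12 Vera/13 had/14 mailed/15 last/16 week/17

The displaced element is "the memo" (word 2).
It is linked across 2 clause boundaries (that → that).
It functions as the direct object of "mailed", so the gap sits immediately after word 15 ("mailed").
Base order: A manager had announced that that journalist has believed that Vera had mailed the memo last week.

15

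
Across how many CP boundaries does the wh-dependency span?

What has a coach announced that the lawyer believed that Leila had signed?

"what" is extracted from the object of "signed".
Boundaries crossed, outermost first: [that], [that] — 2 in total.

2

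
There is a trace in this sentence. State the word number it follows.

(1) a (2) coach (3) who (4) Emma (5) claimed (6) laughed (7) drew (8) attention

The displaced element is "a coach" (word 2).
It is linked across 1 clause boundary (Ø).
It functions as the subject of "laughed", so the gap sits immediately after word 5 ("claimed").
Base order: Emma claimed that a coach laughed.

5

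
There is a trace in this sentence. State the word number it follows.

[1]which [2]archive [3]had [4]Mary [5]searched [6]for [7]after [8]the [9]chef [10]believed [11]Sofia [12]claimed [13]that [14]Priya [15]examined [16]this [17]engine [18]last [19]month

The displaced element is "which archive" (word 2).
It functions as the object of the preposition "for" of "searched", so the gap sits immediately after word 6 ("for").
Base order: Mary had searched for which archive after the chef believed Sofia claimed that Priya examined this engine last month.

6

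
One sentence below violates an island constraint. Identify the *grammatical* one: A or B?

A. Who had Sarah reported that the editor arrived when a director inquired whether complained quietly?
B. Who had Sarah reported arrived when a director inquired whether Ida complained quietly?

B

In A, the wh-phrase is extracted from inside an adjunct island (introduced by "when"), which blocks movement.
In B, the extraction path crosses only that-complement boundaries, which are transparent.
So B is grammatical.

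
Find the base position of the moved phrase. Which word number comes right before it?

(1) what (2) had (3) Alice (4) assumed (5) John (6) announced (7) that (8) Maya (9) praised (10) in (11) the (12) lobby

9

The displaced element is "what" (word 1).
It is linked across 2 clause boundaries (Ø → that).
It functions as the direct object of "praised", so the gap sits immediately after word 9 ("praised").
Base order: Alice had assumed John announced that Maya praised what in the lobby.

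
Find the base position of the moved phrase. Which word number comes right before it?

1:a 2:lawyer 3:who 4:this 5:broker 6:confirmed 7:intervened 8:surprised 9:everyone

6

The displaced element is "a lawyer" (word 2).
It is linked across 1 clause boundary (Ø).
It functions as the subject of "intervened", so the gap sits immediately after word 6 ("confirmed").
Base order: This broker confirmed a lawyer intervened.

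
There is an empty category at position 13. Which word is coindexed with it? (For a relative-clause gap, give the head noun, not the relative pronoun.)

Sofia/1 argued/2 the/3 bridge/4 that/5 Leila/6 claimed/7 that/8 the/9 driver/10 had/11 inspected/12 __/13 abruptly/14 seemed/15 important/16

The gap at 13 is the object of "inspected", inside a relative clause.
The relative pronoun is "that" (word 5); it is bound by the head noun immediately before it.
Its filler is the head noun "bridge", at word 4.

4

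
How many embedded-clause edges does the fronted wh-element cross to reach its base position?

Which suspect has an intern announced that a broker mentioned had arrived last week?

2

"which suspect" is extracted from the subject of "arrived".
Boundaries crossed, outermost first: [that], [Ø] — 2 in total.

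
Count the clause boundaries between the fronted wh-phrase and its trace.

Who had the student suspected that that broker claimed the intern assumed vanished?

"who" is extracted from the subject of "vanished".
Boundaries crossed, outermost first: [that], [Ø], [Ø] — 3 in total.

3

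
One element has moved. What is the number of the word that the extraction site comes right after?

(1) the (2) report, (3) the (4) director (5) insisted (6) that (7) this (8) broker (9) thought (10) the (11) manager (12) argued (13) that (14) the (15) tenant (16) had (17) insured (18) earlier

17

The displaced element is "the report" (word 2).
It is linked across 3 clause boundaries (that → Ø → that).
It functions as the direct object of "insured", so the gap sits immediately after word 17 ("insured").
Base order: The director insisted that this broker thought the manager argued that the tenant had insured the report earlier.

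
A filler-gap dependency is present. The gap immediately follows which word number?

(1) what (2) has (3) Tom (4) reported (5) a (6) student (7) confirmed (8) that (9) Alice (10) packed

The displaced element is "what" (word 1).
It is linked across 2 clause boundaries (Ø → that).
It functions as the direct object of "packed", so the gap sits immediately after word 10 ("packed").
Base order: Tom has reported a student confirmed that Alice packed what.

10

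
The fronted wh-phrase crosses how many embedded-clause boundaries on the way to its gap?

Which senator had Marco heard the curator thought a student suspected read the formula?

"which senator" is extracted from the subject of "read".
Boundaries crossed, outermost first: [Ø], [Ø], [Ø] — 3 in total.

3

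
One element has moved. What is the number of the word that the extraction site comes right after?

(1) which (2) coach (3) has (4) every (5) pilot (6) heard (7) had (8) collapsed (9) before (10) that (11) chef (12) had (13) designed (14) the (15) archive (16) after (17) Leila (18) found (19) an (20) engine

6

The displaced element is "which coach" (word 2).
It is linked across 1 clause boundary (Ø).
It functions as the subject of "collapsed", so the gap sits immediately after word 6 ("heard").
Base order: Every pilot has heard that which coach had collapsed before that chef had designed the archive after Leila found an engine.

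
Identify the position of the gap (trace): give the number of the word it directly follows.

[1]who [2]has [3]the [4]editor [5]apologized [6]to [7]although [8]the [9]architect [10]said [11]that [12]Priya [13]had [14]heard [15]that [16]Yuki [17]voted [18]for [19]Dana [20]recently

6

The displaced element is "who" (word 1).
It functions as the object of the preposition "to" of "apologized", so the gap sits immediately after word 6 ("to").
Base order: The editor has apologized to who although the architect said that Priya had heard that Yuki voted for Dana recently.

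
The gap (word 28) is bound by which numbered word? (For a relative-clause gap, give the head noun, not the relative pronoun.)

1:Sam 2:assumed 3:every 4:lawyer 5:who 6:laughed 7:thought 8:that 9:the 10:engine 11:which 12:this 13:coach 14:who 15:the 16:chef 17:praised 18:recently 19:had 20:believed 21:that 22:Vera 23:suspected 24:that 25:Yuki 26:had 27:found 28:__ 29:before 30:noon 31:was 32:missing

10

The gap at 28 is the object of "found", inside a relative clause.
The relative pronoun is "which" (word 11); it is bound by the head noun immediately before it.
Its filler is the head noun "engine", at word 10.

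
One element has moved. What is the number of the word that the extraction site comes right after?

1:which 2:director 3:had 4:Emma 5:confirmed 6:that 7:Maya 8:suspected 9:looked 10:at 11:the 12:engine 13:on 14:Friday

The displaced element is "which director" (word 2).
It is linked across 2 clause boundaries (that → Ø).
It functions as the subject of "looked", so the gap sits immediately after word 8 ("suspected").
Base order: Emma had confirmed that Maya suspected that which director looked at the engine on Friday.

8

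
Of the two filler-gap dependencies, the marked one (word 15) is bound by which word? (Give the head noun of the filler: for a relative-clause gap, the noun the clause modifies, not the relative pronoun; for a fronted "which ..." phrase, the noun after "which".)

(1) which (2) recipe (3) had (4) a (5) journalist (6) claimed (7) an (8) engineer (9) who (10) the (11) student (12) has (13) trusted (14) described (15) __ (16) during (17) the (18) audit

2

The marked gap is the direct object of "described".
Its filler is the fronted wh-phrase "which recipe", at word 2.
(The other dependency links word 8 to a gap after word 13.)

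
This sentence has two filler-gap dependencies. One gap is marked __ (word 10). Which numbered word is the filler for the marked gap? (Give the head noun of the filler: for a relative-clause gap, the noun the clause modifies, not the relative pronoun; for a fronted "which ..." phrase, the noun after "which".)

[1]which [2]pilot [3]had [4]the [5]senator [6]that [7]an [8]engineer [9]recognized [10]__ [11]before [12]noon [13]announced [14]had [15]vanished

5

The marked gap is inside the relative clause, the direct object of "recognized".
Its filler is the head noun "senator" (via "that"), at word 5.
(The other dependency links word 2 to a gap after word 13.)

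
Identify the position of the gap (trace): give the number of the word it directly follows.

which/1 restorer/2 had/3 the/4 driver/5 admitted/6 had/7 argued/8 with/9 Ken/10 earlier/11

6

The displaced element is "which restorer" (word 2).
It is linked across 1 clause boundary (Ø).
It functions as the subject of "argued", so the gap sits immediately after word 6 ("admitted").
Base order: The driver had admitted that which restorer had argued with Ken earlier.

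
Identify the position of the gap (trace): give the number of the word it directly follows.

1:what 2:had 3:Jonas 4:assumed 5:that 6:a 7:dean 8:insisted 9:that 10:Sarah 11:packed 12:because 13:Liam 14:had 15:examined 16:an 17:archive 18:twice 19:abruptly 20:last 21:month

The displaced element is "what" (word 1).
It is linked across 2 clause boundaries (that → that).
It functions as the direct object of "packed", so the gap sits immediately after word 11 ("packed").
Base order: Jonas had assumed that a dean insisted that Sarah packed what because Liam had examined an archive twice abruptly last month.

11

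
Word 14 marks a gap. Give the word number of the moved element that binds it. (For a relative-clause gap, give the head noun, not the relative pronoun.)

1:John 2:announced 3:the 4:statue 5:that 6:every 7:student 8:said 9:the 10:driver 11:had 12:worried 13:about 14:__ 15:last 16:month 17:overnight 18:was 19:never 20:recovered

4

The gap at 14 is the prepositional object of "worried", inside a relative clause.
The relative pronoun is "that" (word 5); it is bound by the head noun immediately before it.
Its filler is the head noun "statue", at word 4.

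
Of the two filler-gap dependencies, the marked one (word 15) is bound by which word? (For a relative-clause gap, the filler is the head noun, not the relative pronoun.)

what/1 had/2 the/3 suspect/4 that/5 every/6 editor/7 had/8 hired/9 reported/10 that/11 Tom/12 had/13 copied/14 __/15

The marked gap is the direct object of "copied".
Its filler is the fronted wh-phrase "what", at word 1.
(The other dependency links word 4 to a gap after word 9.)

1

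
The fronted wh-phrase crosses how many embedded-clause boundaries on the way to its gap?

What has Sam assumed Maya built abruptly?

1

"what" is extracted from the object of "built".
Boundaries crossed, outermost first: [Ø] — 1 in total.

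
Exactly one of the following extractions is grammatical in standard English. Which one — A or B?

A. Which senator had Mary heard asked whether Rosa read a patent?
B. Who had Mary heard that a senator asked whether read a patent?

A

In B, the wh-phrase is extracted from inside a wh-island (introduced by "whether"), which blocks movement.
In A, the extraction path crosses only that-complement boundaries, which are transparent.
So A is grammatical.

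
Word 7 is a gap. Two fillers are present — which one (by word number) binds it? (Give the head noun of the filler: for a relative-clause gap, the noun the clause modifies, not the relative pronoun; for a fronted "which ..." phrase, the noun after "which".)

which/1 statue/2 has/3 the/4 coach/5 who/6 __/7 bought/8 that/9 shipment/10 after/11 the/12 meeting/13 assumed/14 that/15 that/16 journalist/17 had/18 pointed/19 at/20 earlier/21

5

The marked gap is inside the relative clause, the subject of "bought".
Its filler is the head noun "coach" (via "who"), at word 5.
(The other dependency links word 2 to a gap after word 20.)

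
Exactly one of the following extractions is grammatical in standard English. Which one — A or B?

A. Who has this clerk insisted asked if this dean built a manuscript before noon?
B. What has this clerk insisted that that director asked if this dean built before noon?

A

In B, the wh-phrase is extracted from inside a wh-island (introduced by "if"), which blocks movement.
In A, the extraction path crosses only that-complement boundaries, which are transparent.
So A is grammatical.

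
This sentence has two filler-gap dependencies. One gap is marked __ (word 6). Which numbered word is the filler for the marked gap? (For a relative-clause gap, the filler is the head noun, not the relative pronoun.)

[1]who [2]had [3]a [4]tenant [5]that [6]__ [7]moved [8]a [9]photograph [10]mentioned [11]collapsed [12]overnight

4

The marked gap is inside the relative clause, the subject of "moved".
Its filler is the head noun "tenant" (via "that"), at word 4.
(The other dependency links word 1 to a gap after word 10.)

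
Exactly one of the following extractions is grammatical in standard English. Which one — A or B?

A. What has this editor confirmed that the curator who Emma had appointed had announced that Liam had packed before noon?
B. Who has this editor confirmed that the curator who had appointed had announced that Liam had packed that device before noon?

A

In B, the wh-phrase is extracted from inside a complex-NP island (relative clause) (introduced by "who"), which blocks movement.
In A, the extraction path crosses only that-complement boundaries, which are transparent.
So A is grammatical.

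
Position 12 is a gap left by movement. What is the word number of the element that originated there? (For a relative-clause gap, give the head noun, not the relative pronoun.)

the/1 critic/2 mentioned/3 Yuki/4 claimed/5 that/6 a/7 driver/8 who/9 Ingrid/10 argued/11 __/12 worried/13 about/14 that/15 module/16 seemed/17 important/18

The gap at 12 is the subject of "worried", inside a relative clause.
The relative pronoun is "who" (word 9); it is bound by the head noun immediately before it.
Its filler is the head noun "driver", at word 8.

8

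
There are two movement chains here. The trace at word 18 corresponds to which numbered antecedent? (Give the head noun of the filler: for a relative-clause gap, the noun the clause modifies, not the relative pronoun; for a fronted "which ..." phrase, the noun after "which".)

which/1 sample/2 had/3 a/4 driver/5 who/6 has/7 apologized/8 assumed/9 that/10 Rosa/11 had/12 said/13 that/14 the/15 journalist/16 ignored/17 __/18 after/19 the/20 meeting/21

2

The marked gap is the direct object of "ignored".
Its filler is the fronted wh-phrase "which sample", at word 2.
(The other dependency links word 5 to a gap after word 6.)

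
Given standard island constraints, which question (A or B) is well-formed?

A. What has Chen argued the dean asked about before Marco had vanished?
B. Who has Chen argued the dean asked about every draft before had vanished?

In B, the wh-phrase is extracted from inside an adjunct island (introduced by "before"), which blocks movement.
In A, the extraction path crosses only that-complement boundaries, which are transparent.
So A is grammatical.

A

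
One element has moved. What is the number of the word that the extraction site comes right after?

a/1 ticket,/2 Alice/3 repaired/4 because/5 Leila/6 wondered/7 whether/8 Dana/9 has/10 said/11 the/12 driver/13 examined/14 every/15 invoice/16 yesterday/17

The displaced element is "a ticket" (word 2).
It functions as the direct object of "repaired", so the gap sits immediately after word 4 ("repaired").
Base order: Alice repaired a ticket because Leila wondered whether Dana has said the driver examined every invoice yesterday.

4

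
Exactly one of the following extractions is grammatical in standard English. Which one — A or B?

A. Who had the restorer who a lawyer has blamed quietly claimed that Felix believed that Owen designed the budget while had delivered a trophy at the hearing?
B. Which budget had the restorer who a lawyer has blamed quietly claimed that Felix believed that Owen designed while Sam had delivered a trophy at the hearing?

B

In A, the wh-phrase is extracted from inside an adjunct island (introduced by "while"), which blocks movement.
In B, the extraction path crosses only that-complement boundaries, which are transparent.
So B is grammatical.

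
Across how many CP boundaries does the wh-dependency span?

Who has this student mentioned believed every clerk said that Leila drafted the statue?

"who" is extracted from the subject of "believed".
Boundaries crossed, outermost first: [Ø] — 1 in total.

1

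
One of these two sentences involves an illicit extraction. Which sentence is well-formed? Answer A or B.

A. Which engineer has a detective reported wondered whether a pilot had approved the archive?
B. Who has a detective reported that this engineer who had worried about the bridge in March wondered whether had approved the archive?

A

In B, the wh-phrase is extracted from inside a wh-island (introduced by "whether"), which blocks movement.
In A, the extraction path crosses only that-complement boundaries, which are transparent.
So A is grammatical.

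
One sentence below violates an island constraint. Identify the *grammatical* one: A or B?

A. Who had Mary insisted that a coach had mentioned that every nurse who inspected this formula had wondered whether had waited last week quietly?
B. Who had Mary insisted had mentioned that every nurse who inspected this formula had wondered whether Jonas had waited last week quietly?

In A, the wh-phrase is extracted from inside a wh-island (introduced by "whether"), which blocks movement.
In B, the extraction path crosses only that-complement boundaries, which are transparent.
So B is grammatical.

B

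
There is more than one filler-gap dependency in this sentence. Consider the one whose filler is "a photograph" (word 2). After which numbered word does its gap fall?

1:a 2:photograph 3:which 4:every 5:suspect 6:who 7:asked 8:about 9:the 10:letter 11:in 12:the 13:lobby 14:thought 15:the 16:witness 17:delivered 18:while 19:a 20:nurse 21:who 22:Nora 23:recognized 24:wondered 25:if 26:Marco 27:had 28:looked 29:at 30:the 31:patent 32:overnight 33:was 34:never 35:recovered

The displaced element is "a photograph" (word 2).
It is linked across 1 clause boundary (Ø).
It functions as the direct object of "delivered", so the gap sits immediately after word 17 ("delivered").
Base order: Every suspect who asked about the letter in the lobby thought the witness delivered a photograph while a nurse who Nora recognized wondered if Marco had looked at the patent overnight.

17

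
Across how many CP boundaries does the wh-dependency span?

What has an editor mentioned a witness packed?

1

"what" is extracted from the object of "packed".
Boundaries crossed, outermost first: [Ø] — 1 in total.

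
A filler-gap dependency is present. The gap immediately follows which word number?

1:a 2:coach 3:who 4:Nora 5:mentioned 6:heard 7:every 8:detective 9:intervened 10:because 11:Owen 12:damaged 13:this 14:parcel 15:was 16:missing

5

The displaced element is "a coach" (word 2).
It is linked across 1 clause boundary (Ø).
It functions as the subject of "heard", so the gap sits immediately after word 5 ("mentioned").
Base order: Nora mentioned that a coach heard every detective intervened because Owen damaged this parcel.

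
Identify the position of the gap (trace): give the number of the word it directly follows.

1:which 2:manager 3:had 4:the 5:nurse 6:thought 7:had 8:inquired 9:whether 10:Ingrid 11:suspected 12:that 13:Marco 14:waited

The displaced element is "which manager" (word 2).
It is linked across 1 clause boundary (Ø).
It functions as the subject of "inquired", so the gap sits immediately after word 6 ("thought").
Base order: The nurse had thought which manager had inquired whether Ingrid suspected that Marco waited.

6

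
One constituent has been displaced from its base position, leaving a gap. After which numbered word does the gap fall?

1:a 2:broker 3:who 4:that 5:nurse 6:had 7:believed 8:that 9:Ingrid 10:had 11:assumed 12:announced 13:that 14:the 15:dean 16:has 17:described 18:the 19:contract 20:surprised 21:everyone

11

The displaced element is "a broker" (word 2).
It is linked across 2 clause boundaries (that → Ø).
It functions as the subject of "announced", so the gap sits immediately after word 11 ("assumed").
Base order: That nurse had believed that Ingrid had assumed a broker announced that the dean has described the contract.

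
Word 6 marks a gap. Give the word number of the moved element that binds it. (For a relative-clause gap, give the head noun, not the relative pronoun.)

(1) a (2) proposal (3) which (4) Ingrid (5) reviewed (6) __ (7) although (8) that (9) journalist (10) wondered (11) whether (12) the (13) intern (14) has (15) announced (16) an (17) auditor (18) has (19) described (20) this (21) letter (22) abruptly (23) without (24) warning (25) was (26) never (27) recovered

2

The gap at 6 is the object of "reviewed", inside a relative clause.
The relative pronoun is "which" (word 3); it is bound by the head noun immediately before it.
Its filler is the head noun "proposal", at word 2.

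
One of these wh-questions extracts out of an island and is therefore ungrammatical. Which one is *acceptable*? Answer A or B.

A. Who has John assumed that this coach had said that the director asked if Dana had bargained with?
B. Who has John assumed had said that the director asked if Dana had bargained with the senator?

In A, the wh-phrase is extracted from inside a wh-island (introduced by "if"), which blocks movement.
In B, the extraction path crosses only that-complement boundaries, which are transparent.
So B is grammatical.

B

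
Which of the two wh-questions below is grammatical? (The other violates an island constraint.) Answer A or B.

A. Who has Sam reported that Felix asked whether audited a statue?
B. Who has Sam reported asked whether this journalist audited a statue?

B

In A, the wh-phrase is extracted from inside a wh-island (introduced by "whether"), which blocks movement.
In B, the extraction path crosses only that-complement boundaries, which are transparent.
So B is grammatical.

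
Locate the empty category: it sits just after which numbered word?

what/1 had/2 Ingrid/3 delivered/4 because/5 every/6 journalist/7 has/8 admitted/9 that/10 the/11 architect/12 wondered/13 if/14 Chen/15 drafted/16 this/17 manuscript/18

The displaced element is "what" (word 1).
It functions as the direct object of "delivered", so the gap sits immediately after word 4 ("delivered").
Base order: Ingrid had delivered what because every journalist has admitted that the architect wondered if Chen drafted this manuscript.

4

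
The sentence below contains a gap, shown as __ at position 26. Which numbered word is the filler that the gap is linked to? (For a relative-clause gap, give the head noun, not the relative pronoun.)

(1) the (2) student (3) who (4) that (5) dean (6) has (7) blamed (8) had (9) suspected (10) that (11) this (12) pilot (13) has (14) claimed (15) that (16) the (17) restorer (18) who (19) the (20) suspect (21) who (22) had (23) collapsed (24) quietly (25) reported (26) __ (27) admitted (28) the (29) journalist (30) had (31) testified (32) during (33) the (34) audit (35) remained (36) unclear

The gap at 26 is the subject of "admitted", inside a relative clause.
The relative pronoun is "who" (word 18); it is bound by the head noun immediately before it.
Its filler is the head noun "restorer", at word 17.

17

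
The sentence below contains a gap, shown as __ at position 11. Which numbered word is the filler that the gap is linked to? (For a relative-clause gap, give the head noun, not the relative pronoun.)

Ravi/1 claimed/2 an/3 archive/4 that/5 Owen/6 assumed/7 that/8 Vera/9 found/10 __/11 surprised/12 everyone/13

The gap at 11 is the object of "found", inside a relative clause.
The relative pronoun is "that" (word 5); it is bound by the head noun immediately before it.
Its filler is the head noun "archive", at word 4.

4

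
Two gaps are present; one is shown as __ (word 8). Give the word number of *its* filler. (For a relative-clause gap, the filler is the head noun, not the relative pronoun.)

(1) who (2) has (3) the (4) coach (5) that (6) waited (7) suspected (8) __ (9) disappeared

The marked gap is the subject of "disappeared".
Its filler is the fronted wh-phrase "who", at word 1.
(The other dependency links word 4 to a gap after word 5.)

1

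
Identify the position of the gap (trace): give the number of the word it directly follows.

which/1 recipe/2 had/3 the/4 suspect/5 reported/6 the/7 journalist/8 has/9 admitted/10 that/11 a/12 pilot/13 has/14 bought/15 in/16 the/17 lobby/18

The displaced element is "which recipe" (word 2).
It is linked across 2 clause boundaries (Ø → that).
It functions as the direct object of "bought", so the gap sits immediately after word 15 ("bought").
Base order: The suspect had reported the journalist has admitted that a pilot has bought which recipe in the lobby.

15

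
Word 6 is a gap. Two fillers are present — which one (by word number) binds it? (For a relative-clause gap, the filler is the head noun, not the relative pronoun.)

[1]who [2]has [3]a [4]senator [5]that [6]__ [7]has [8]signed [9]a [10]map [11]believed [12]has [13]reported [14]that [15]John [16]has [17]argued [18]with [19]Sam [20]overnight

The marked gap is inside the relative clause, the subject of "signed".
Its filler is the head noun "senator" (via "that"), at word 4.
(The other dependency links word 1 to a gap after word 11.)

4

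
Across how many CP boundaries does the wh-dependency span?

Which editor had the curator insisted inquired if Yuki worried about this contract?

"which editor" is extracted from the subject of "inquired".
Boundaries crossed, outermost first: [Ø] — 1 in total.

1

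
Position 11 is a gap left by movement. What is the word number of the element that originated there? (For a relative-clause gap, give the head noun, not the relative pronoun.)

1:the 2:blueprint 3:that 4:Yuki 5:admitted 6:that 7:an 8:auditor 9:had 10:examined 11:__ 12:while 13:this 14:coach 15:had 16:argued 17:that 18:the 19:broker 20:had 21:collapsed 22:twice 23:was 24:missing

2

The gap at 11 is the object of "examined", inside a relative clause.
The relative pronoun is "that" (word 3); it is bound by the head noun immediately before it.
Its filler is the head noun "blueprint", at word 2.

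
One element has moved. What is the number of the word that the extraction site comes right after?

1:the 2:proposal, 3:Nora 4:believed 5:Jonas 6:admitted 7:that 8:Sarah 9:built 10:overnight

The displaced element is "the proposal" (word 2).
It is linked across 2 clause boundaries (Ø → that).
It functions as the direct object of "built", so the gap sits immediately after word 9 ("built").
Base order: Nora believed Jonas admitted that Sarah built the proposal overnight.

9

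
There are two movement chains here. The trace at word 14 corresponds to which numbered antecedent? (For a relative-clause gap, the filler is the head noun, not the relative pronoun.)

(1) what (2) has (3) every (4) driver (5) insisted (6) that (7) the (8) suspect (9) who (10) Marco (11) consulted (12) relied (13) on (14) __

The marked gap is the object of the preposition "on" of "relied".
Its filler is the fronted wh-phrase "what", at word 1.
(The other dependency links word 8 to a gap after word 11.)

1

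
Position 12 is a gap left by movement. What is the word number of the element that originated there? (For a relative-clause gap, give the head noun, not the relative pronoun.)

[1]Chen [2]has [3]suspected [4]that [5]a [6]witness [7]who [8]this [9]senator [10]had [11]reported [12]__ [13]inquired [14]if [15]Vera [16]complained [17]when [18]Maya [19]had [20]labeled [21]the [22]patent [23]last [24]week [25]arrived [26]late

The gap at 12 is the subject of "inquired", inside a relative clause.
The relative pronoun is "who" (word 7); it is bound by the head noun immediately before it.
Its filler is the head noun "witness", at word 6.

6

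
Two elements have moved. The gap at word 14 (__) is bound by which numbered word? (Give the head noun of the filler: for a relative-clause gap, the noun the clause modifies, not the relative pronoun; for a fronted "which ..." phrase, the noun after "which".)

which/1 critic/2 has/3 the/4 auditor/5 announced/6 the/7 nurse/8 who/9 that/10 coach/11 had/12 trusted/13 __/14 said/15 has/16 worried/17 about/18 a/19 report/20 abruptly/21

8

The marked gap is inside the relative clause, the direct object of "trusted".
Its filler is the head noun "nurse" (via "who"), at word 8.
(The other dependency links word 2 to a gap after word 15.)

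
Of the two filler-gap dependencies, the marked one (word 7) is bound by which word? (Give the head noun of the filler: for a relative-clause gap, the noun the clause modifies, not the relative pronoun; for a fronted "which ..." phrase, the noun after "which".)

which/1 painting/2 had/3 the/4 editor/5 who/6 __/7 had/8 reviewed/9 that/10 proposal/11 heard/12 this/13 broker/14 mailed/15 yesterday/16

The marked gap is inside the relative clause, the subject of "reviewed".
Its filler is the head noun "editor" (via "who"), at word 5.
(The other dependency links word 2 to a gap after word 15.)

5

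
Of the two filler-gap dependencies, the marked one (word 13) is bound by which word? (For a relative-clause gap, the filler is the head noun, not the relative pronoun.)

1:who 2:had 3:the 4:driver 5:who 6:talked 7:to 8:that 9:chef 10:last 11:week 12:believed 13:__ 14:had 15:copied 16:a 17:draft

The marked gap is the subject of "copied".
Its filler is the fronted wh-phrase "who", at word 1.
(The other dependency links word 4 to a gap after word 5.)

1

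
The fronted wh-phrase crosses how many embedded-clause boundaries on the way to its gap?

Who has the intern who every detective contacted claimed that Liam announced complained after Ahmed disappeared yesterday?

2

"who" is extracted from the subject of "complained".
Boundaries crossed, outermost first: [that], [Ø] — 2 in total.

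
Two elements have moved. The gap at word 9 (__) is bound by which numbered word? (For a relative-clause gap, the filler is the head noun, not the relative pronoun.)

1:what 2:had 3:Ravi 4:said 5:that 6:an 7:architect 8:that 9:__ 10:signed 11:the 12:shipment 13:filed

The marked gap is inside the relative clause, the subject of "signed".
Its filler is the head noun "architect" (via "that"), at word 7.
(The other dependency links word 1 to a gap after word 13.)

7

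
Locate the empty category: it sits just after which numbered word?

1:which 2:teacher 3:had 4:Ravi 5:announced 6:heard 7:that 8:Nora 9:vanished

The displaced element is "which teacher" (word 2).
It is linked across 1 clause boundary (Ø).
It functions as the subject of "heard", so the gap sits immediately after word 5 ("announced").
Base order: Ravi had announced that which teacher heard that Nora vanished.

5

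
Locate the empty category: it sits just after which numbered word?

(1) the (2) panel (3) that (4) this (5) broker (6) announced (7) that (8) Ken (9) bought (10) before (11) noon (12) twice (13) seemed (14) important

9

The displaced element is "the panel" (word 2).
It is linked across 1 clause boundary (that).
It functions as the direct object of "bought", so the gap sits immediately after word 9 ("bought").
Base order: This broker announced that Ken bought the panel before noon twice.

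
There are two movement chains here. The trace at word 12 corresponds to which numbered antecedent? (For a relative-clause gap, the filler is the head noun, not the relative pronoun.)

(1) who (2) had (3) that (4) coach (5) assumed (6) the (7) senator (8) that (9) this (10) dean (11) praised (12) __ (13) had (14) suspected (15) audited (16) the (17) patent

The marked gap is inside the relative clause, the direct object of "praised".
Its filler is the head noun "senator" (via "that"), at word 7.
(The other dependency links word 1 to a gap after word 14.)

7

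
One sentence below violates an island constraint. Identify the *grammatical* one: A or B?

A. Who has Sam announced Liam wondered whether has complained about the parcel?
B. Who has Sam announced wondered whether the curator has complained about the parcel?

In A, the wh-phrase is extracted from inside a wh-island (introduced by "whether"), which blocks movement.
In B, the extraction path crosses only that-complement boundaries, which are transparent.
So B is grammatical.

B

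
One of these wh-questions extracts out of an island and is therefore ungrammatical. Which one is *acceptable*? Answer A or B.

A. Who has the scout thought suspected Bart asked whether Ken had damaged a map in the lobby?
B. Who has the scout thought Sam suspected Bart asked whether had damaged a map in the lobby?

A

In B, the wh-phrase is extracted from inside a wh-island (introduced by "whether"), which blocks movement.
In A, the extraction path crosses only that-complement boundaries, which are transparent.
So A is grammatical.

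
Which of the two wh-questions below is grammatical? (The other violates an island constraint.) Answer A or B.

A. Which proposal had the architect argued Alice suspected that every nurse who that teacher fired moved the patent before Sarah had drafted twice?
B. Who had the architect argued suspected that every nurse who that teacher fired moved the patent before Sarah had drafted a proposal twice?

In A, the wh-phrase is extracted from inside an adjunct island (introduced by "before"), which blocks movement.
In B, the extraction path crosses only that-complement boundaries, which are transparent.
So B is grammatical.

B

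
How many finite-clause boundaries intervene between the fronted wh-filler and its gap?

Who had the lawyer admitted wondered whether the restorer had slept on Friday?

1

"who" is extracted from the subject of "wondered".
Boundaries crossed, outermost first: [Ø] — 1 in total.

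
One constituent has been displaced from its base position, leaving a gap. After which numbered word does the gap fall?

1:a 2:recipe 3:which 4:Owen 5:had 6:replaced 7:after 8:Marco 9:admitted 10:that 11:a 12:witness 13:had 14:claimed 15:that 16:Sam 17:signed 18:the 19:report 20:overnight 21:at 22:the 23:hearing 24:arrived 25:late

The displaced element is "a recipe" (word 2).
It functions as the direct object of "replaced", so the gap sits immediately after word 6 ("replaced").
Base order: Owen had replaced a recipe after Marco admitted that a witness had claimed that Sam signed the report overnight at the hearing.

6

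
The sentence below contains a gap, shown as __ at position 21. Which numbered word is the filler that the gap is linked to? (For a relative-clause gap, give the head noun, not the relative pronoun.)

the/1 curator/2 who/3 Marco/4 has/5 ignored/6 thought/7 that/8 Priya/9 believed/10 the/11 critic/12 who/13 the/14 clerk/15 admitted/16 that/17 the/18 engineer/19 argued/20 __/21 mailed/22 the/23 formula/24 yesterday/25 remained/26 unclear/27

12

The gap at 21 is the subject of "mailed", inside a relative clause.
The relative pronoun is "who" (word 13); it is bound by the head noun immediately before it.
Its filler is the head noun "critic", at word 12.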